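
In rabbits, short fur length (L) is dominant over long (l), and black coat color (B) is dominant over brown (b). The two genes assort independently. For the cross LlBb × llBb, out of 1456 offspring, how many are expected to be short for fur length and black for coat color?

Dihybrid cross LlBb × llBb — consider each gene separately:
fur length: Ll × ll → 2 Ll, 2 ll → 2 L_ : 2 ll (out of 4)
coat color: Bb × Bb → 1 BB, 2 Bb, 1 bb → 3 B_ : 1 bb (out of 4)
Looking for: short (L_) and black (B_)
P(short) = 2/4, P(black) = 3/4
P(both) = 2/4 × 3/4 = 6/16 = 3/8
Expected count = 3/8 × 1456 = 546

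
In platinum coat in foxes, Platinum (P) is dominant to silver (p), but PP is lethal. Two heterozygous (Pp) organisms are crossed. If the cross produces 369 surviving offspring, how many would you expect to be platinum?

Cross: Pp × Pp
Punnett square offspring (before lethality): 1 PP, 2 Pp, 1 pp
The PP genotype is lethal (embryos die); surviving offspring: 2 Pp, 1 pp
platinum: 2 out of 3 → fraction 2/3
Expected count = 2/3 × 369 = 246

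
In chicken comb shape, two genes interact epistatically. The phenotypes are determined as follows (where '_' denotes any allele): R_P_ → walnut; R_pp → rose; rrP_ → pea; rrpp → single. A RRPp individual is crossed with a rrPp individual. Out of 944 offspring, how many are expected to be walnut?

Cross: RRPp × rrPp — consider each gene separately:
R gene: RR × rr → 4 Rr → 4 R_ (out of 4)
P gene: Pp × Pp → 1 PP, 2 Pp, 1 pp → 3 P_ : 1 pp (out of 4)
Genotype classes (out of 4 × 4 = 16): R_P_ = 4×3 = 12; R_pp = 4×1 = 4
Apply the phenotype rules: R_P_ (12) → walnut; R_pp (4) → rose
Phenotype counts (out of 16): 12 walnut, 4 rose
walnut: 12 out of 16 → fraction 3/4
Expected count = 3/4 × 944 = 708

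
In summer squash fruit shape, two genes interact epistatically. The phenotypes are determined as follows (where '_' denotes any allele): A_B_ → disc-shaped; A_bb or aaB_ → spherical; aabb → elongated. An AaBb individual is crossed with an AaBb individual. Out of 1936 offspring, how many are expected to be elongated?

Cross: AaBb × AaBb — consider each gene separately:
A gene: Aa × Aa → 1 AA, 2 Aa, 1 aa → 3 A_ : 1 aa (out of 4)
B gene: Bb × Bb → 1 BB, 2 Bb, 1 bb → 3 B_ : 1 bb (out of 4)
Genotype classes (out of 4 × 4 = 16): A_B_ = 3×3 = 9; A_bb = 3×1 = 3; aaB_ = 1×3 = 3; aabb = 1×1 = 1
Apply the phenotype rules: A_B_ (9) → disc-shaped; A_bb (3) + aaB_ (3) → spherical; aabb (1) → elongated
Phenotype counts (out of 16): 9 disc-shaped, 6 spherical, 1 elongated
elongated: 1 out of 16 → fraction 1/16
Expected count = 1/16 × 1936 = 121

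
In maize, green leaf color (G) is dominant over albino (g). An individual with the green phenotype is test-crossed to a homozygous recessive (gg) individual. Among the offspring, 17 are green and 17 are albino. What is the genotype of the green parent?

Test cross: ? × gg
Offspring: 17 green, 17 albino — approximately 1:1.
A 1:1 ratio in a test cross indicates the unknown parent is heterozygous (Gg).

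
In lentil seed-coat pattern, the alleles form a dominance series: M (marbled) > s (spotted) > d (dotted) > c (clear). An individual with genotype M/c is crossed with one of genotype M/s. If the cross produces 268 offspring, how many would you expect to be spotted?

Cross: M/c × M/s
Allele dominance: M > s > d > c
Offspring genotypes: 1 M/M, 1 M/s, 1 M/c, 1 s/c
Phenotype counts: 3 marbled, 1 spotted
spotted: 1 out of 4 → fraction 1/4
Expected count = 1/4 × 268 = 67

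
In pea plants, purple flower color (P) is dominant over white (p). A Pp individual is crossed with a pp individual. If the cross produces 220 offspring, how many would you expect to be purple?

Punnett square for Pp × pp:
Offspring genotypes: 2 Pp, 2 pp
purple: 2, white: 2
purple: 2 out of 4 → fraction 1/2
Expected count = 1/2 × 220 = 110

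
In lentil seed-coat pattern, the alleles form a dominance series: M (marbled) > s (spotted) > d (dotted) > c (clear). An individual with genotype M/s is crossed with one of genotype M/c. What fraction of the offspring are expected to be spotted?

Cross: M/s × M/c
Allele dominance: M > s > d > c
Offspring genotypes: 1 M/M, 1 M/c, 1 M/s, 1 s/c
Phenotype counts: 3 marbled, 1 spotted
spotted: 1 out of 4
Probability: 1/4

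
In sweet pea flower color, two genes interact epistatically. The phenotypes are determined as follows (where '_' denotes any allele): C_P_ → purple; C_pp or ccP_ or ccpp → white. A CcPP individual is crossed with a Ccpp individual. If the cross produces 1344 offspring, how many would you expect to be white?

Cross: CcPP × Ccpp — consider each gene separately:
C gene: Cc × Cc → 1 CC, 2 Cc, 1 cc → 3 C_ : 1 cc (out of 4)
P gene: PP × pp → 4 Pp → 4 P_ (out of 4)
Genotype classes (out of 4 × 4 = 16): C_P_ = 3×4 = 12; ccP_ = 1×4 = 4
Apply the phenotype rules: C_P_ (12) → purple; ccP_ (4) → white
Phenotype counts (out of 16): 12 purple, 4 white
white: 4 out of 16 → fraction 1/4
Expected count = 1/4 × 1344 = 336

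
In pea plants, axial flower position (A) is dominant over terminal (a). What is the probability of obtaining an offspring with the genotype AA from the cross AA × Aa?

Punnett square for AA × Aa:
Offspring genotypes: 2 AA, 2 Aa
Total offspring: 4
Count with target: 2
Probability: 2/4 = 1/2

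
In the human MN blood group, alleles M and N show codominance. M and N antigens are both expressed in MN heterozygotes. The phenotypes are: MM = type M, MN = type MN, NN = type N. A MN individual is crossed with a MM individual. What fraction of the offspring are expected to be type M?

Punnett square for MN × MM:
Offspring genotypes: 2 MM, 2 MN
Phenotype counts: 2 type M, 2 type MN
type M: 2 out of 4
Probability: 2/4 = 1/2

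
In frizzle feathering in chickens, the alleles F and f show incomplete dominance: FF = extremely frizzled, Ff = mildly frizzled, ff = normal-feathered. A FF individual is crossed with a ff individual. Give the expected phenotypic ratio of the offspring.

Punnett square for FF × ff:
Offspring genotypes: 4 Ff
Phenotype counts: 4 mildly frizzled
Ratio: all mildly frizzled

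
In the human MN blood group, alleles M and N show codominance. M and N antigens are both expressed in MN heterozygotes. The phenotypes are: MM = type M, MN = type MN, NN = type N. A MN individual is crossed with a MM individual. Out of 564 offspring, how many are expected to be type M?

Punnett square for MN × MM:
Offspring genotypes: 2 MM, 2 MN
Phenotype counts: 2 type M, 2 type MN
type M: 2 out of 4 → fraction 1/2
Expected count = 1/2 × 564 = 282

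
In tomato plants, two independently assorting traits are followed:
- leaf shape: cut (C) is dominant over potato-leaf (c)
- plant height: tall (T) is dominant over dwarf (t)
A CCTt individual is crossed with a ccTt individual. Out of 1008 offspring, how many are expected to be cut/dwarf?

Dihybrid cross CCTt × ccTt — consider each gene separately:
leaf shape: CC × cc → 4 Cc → 4 C_ (out of 4)
plant height: Tt × Tt → 1 TT, 2 Tt, 1 tt → 3 T_ : 1 tt (out of 4)
Combine (counts out of 4 × 4 = 16): cut/tall (C_T_) = 4×3 = 12; cut/dwarf (C_tt) = 4×1 = 4
Phenotype counts (out of 16): 12 cut/tall, 4 cut/dwarf
cut/dwarf: 4 out of 16 → fraction 1/4
Expected count = 1/4 × 1008 = 252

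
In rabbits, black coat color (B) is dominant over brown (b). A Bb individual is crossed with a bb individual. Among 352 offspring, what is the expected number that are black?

Punnett square for Bb × bb:
Offspring genotypes: 2 Bb, 2 bb
black: 2, brown: 2
black: 2 out of 4 → fraction 1/2
Expected count = 1/2 × 352 = 176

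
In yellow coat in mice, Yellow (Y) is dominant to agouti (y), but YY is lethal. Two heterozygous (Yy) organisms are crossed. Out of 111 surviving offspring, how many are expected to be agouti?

Cross: Yy × Yy
Punnett square offspring (before lethality): 1 YY, 2 Yy, 1 yy
The YY genotype is lethal (embryos die); surviving offspring: 2 Yy, 1 yy
agouti: 1 out of 3 → fraction 1/3
Expected count = 1/3 × 111 = 37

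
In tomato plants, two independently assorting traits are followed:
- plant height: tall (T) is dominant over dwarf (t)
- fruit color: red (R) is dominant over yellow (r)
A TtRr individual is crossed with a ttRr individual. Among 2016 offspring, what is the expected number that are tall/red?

Dihybrid cross TtRr × ttRr — consider each gene separately:
plant height: Tt × tt → 2 Tt, 2 tt → 2 T_ : 2 tt (out of 4)
fruit color: Rr × Rr → 1 RR, 2 Rr, 1 rr → 3 R_ : 1 rr (out of 4)
Combine (counts out of 4 × 4 = 16): tall/red (T_R_) = 2×3 = 6; tall/yellow (T_rr) = 2×1 = 2; dwarf/red (ttR_) = 2×3 = 6; dwarf/yellow (ttrr) = 2×1 = 2
Phenotype counts (out of 16): 6 tall/red, 2 tall/yellow, 6 dwarf/red, 2 dwarf/yellow
tall/red: 6 out of 16 → fraction 3/8
Expected count = 3/8 × 2016 = 756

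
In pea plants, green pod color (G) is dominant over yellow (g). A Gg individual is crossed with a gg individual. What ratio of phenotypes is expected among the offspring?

Punnett square for Gg × gg:
Offspring genotypes: 2 Gg, 2 gg
green: 2, yellow: 2
Ratio: 1:1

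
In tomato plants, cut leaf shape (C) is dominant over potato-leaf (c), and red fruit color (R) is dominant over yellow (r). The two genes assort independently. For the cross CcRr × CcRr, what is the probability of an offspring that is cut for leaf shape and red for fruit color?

Dihybrid cross CcRr × CcRr — consider each gene separately:
leaf shape: Cc × Cc → 1 CC, 2 Cc, 1 cc → 3 C_ : 1 cc (out of 4)
fruit color: Rr × Rr → 1 RR, 2 Rr, 1 rr → 3 R_ : 1 rr (out of 4)
Looking for: cut (C_) and red (R_)
P(cut) = 3/4, P(red) = 3/4
P(both) = 3/4 × 3/4 = 9/16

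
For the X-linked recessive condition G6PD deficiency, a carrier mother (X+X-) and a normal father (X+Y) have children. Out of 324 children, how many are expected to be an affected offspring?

Cross: X+X- × X+Y
Offspring: 1 X+X+, 1 X+Y, 1 X+X-, 1 X-Y
Probability of an affected offspring: 1/4
Expected count = 1/4 × 324 = 81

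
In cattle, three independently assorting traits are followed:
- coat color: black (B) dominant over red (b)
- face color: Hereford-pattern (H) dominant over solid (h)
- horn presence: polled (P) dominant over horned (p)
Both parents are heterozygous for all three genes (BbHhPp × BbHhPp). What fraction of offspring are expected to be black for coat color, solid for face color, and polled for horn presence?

Trihybrid cross: BbHhPp × BbHhPp
Each trait segregates independently with a 3:1 phenotypic ratio, so each gene contributes 3/4 (dominant) or 1/4 (recessive).
Target: black (coat color), solid (face color), polled (horn presence)
Probability = product of independent per-trait probabilities
= 3/4 × 1/4 × 3/4 = 9/64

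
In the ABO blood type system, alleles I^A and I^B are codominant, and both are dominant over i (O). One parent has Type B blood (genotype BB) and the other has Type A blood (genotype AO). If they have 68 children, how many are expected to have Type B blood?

Cross: BB × AO
Possible offspring genotypes: 2 AB, 2 BO
Blood type counts: 2 Type AB, 2 Type B
Probability of Type B: 2/4 = 1/2
Expected count = 1/2 × 68 = 34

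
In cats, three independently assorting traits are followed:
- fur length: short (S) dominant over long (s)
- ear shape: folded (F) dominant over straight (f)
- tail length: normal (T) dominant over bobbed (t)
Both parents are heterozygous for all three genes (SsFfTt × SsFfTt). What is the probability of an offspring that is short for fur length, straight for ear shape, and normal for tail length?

Trihybrid cross: SsFfTt × SsFfTt
Each trait segregates independently with a 3:1 phenotypic ratio, so each gene contributes 3/4 (dominant) or 1/4 (recessive).
Target: short (fur length), straight (ear shape), normal (tail length)
Probability = product of independent per-trait probabilities
= 3/4 × 1/4 × 3/4 = 9/64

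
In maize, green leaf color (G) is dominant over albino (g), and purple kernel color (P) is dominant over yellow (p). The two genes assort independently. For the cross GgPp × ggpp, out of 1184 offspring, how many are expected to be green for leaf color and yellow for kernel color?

Dihybrid cross GgPp × ggpp — consider each gene separately:
leaf color: Gg × gg → 2 Gg, 2 gg → 2 G_ : 2 gg (out of 4)
kernel color: Pp × pp → 2 Pp, 2 pp → 2 P_ : 2 pp (out of 4)
Looking for: green (G_) and yellow (pp)
P(green) = 2/4, P(yellow) = 2/4
P(both) = 2/4 × 2/4 = 4/16 = 1/4
Expected count = 1/4 × 1184 = 296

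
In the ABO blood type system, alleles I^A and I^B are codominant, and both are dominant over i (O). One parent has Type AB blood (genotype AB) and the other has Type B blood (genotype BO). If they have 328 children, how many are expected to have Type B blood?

Cross: AB × BO
Possible offspring genotypes: 1 AB, 1 AO, 1 BB, 1 BO
Blood type counts: 1 Type AB, 1 Type A, 2 Type B
Probability of Type B: 2/4 = 1/2
Expected count = 1/2 × 328 = 164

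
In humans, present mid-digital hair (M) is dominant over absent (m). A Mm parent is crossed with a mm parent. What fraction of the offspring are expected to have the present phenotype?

Punnett square for Mm × mm:
Offspring genotypes: 2 Mm, 2 mm
Total offspring: 4
Count with target: 2
Probability: 2/4 = 1/2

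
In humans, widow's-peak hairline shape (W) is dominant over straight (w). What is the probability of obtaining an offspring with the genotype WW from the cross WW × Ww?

Punnett square for WW × Ww:
Offspring genotypes: 2 WW, 2 Ww
Total offspring: 4
Count with target: 2
Probability: 2/4 = 1/2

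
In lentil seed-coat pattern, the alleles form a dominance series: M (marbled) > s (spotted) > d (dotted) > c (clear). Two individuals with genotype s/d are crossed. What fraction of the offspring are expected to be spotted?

Cross: s/d × s/d
Allele dominance: M > s > d > c
Offspring genotypes: 1 s/s, 2 s/d, 1 d/d
Phenotype counts: 3 spotted, 1 dotted
spotted: 3 out of 4
Probability: 3/4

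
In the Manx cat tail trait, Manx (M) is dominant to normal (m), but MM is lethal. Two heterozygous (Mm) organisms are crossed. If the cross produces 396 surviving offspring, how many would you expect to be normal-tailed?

Cross: Mm × Mm
Punnett square offspring (before lethality): 1 MM, 2 Mm, 1 mm
The MM genotype is lethal (embryos die); surviving offspring: 2 Mm, 1 mm
normal-tailed: 1 out of 3 → fraction 1/3
Expected count = 1/3 × 396 = 132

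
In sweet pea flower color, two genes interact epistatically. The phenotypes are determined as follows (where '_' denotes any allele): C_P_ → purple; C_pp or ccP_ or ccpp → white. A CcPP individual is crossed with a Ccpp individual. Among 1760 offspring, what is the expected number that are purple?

Cross: CcPP × Ccpp — consider each gene separately:
C gene: Cc × Cc → 1 CC, 2 Cc, 1 cc → 3 C_ : 1 cc (out of 4)
P gene: PP × pp → 4 Pp → 4 P_ (out of 4)
Genotype classes (out of 4 × 4 = 16): C_P_ = 3×4 = 12; ccP_ = 1×4 = 4
Apply the phenotype rules: C_P_ (12) → purple; ccP_ (4) → white
Phenotype counts (out of 16): 12 purple, 4 white
purple: 12 out of 16 → fraction 3/4
Expected count = 3/4 × 1760 = 1320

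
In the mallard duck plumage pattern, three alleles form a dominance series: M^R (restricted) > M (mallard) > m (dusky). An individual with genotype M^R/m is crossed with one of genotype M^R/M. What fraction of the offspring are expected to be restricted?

Cross: M^R/m × M^R/M
Allele dominance: M^R > M > m
Offspring genotypes: 1 M^R/M^R, 1 M^R/M, 1 M^R/m, 1 M/m
Phenotype counts: 3 restricted, 1 mallard
restricted: 3 out of 4
Probability: 3/4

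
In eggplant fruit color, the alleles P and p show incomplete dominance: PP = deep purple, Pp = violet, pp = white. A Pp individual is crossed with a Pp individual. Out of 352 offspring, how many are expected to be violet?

Punnett square for Pp × Pp:
Offspring genotypes: 1 PP, 2 Pp, 1 pp
Phenotype counts: 1 deep purple, 2 violet, 1 white
violet: 2 out of 4 → fraction 1/2
Expected count = 1/2 × 352 = 176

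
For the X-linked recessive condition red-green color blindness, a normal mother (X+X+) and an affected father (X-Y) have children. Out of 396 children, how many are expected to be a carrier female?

Cross: X+X+ × X-Y
Offspring: 2 X+X-, 2 X+Y
Probability of a carrier female: 2/4 = 1/2
Expected count = 1/2 × 396 = 198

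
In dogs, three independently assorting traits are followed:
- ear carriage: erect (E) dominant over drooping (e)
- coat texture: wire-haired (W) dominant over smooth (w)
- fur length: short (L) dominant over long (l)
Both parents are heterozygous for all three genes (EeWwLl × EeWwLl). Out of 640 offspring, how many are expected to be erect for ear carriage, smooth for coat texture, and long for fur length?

Trihybrid cross: EeWwLl × EeWwLl
Each trait segregates independently with a 3:1 phenotypic ratio, so each gene contributes 3/4 (dominant) or 1/4 (recessive).
Target: erect (ear carriage), smooth (coat texture), long (fur length)
Probability = product of independent per-trait probabilities
= 3/4 × 1/4 × 1/4 = 3/64
Expected count = 3/64 × 640 = 30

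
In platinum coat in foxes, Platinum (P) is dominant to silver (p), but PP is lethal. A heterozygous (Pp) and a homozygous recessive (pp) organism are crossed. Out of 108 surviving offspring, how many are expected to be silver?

Cross: Pp × pp
Punnett square offspring (before lethality): 2 Pp, 2 pp
No PP offspring are produced in this cross.
silver: 2 out of 4 → fraction 1/2
Expected count = 1/2 × 108 = 54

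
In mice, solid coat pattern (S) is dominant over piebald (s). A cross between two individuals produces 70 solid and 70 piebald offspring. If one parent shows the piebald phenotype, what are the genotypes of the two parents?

Observed offspring: 70 solid, 70 piebald
The observed ratio simplifies to 1:1. One parent shows piebald, so its genotype must be ss. A 1:1 offspring split requires the other parent to be heterozygous (Ss).
Parent genotypes: ss × Ss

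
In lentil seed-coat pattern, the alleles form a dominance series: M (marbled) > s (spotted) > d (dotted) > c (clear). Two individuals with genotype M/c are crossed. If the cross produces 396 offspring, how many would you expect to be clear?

Cross: M/c × M/c
Allele dominance: M > s > d > c
Offspring genotypes: 1 M/M, 2 M/c, 1 c/c
Phenotype counts: 3 marbled, 1 clear
clear: 1 out of 4 → fraction 1/4
Expected count = 1/4 × 396 = 99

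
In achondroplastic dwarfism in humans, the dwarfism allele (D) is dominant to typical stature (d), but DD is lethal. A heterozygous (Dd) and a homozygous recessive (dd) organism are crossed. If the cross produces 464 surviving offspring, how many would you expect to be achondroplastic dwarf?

Cross: Dd × dd
Punnett square offspring (before lethality): 2 Dd, 2 dd
No DD offspring are produced in this cross.
achondroplastic dwarf: 2 out of 4 → fraction 1/2
Expected count = 1/2 × 464 = 232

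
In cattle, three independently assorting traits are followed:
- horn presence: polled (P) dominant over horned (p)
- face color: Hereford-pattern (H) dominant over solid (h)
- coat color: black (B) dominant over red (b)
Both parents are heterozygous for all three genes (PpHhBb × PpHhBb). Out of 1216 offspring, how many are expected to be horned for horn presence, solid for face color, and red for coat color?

Trihybrid cross: PpHhBb × PpHhBb
Each trait segregates independently with a 3:1 phenotypic ratio, so each gene contributes 3/4 (dominant) or 1/4 (recessive).
Target: horned (horn presence), solid (face color), red (coat color)
Probability = product of independent per-trait probabilities
= 1/4 × 1/4 × 1/4 = 1/64
Expected count = 1/64 × 1216 = 19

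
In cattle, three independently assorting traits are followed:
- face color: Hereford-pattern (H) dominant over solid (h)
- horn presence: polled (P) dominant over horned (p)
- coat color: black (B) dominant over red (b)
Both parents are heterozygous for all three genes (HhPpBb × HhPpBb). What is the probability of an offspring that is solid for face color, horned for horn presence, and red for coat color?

Trihybrid cross: HhPpBb × HhPpBb
Each trait segregates independently with a 3:1 phenotypic ratio, so each gene contributes 3/4 (dominant) or 1/4 (recessive).
Target: solid (face color), horned (horn presence), red (coat color)
Probability = product of independent per-trait probabilities
= 1/4 × 1/4 × 1/4 = 1/64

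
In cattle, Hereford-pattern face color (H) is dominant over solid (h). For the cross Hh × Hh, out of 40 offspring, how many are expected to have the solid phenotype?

Punnett square for Hh × Hh:
Offspring genotypes: 1 HH, 2 Hh, 1 hh
Total offspring: 4
Count with target: 1
Probability: 1/4
Expected count = 1/4 × 40 = 10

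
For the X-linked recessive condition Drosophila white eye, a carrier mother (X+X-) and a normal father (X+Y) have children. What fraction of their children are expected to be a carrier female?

Cross: X+X- × X+Y
Offspring: 1 X+X+, 1 X+Y, 1 X+X-, 1 X-Y
Probability of a carrier female: 1/4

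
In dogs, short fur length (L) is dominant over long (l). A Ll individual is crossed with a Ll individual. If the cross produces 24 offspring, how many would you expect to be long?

Punnett square for Ll × Ll:
Offspring genotypes: 1 LL, 2 Ll, 1 ll
short: 3, long: 1
long: 1 out of 4 → fraction 1/4
Expected count = 1/4 × 24 = 6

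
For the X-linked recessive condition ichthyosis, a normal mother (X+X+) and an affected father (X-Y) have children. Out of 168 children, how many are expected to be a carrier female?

Cross: X+X+ × X-Y
Offspring: 2 X+X-, 2 X+Y
Probability of a carrier female: 2/4 = 1/2
Expected count = 1/2 × 168 = 84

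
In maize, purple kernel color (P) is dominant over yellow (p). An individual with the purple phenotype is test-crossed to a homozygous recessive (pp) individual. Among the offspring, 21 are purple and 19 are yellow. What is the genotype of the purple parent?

Test cross: ? × pp
Offspring: 21 purple, 19 yellow — approximately 1:1.
A 1:1 ratio in a test cross indicates the unknown parent is heterozygous (Pp).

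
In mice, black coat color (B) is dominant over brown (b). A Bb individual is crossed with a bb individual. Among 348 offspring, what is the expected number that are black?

Punnett square for Bb × bb:
Offspring genotypes: 2 Bb, 2 bb
black: 2, brown: 2
black: 2 out of 4 → fraction 1/2
Expected count = 1/2 × 348 = 174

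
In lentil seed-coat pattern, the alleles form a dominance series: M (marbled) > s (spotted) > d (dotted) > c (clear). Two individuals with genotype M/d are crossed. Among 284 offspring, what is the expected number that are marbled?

Cross: M/d × M/d
Allele dominance: M > s > d > c
Offspring genotypes: 1 M/M, 2 M/d, 1 d/d
Phenotype counts: 3 marbled, 1 dotted
marbled: 3 out of 4 → fraction 3/4
Expected count = 3/4 × 284 = 213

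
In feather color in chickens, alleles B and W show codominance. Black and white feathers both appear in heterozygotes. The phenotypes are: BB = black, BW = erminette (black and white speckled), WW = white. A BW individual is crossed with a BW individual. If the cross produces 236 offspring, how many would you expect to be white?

Punnett square for BW × BW:
Offspring genotypes: 1 BB, 2 BW, 1 WW
Phenotype counts: 1 black, 2 erminette (black and white speckled), 1 white
white: 1 out of 4 → fraction 1/4
Expected count = 1/4 × 236 = 59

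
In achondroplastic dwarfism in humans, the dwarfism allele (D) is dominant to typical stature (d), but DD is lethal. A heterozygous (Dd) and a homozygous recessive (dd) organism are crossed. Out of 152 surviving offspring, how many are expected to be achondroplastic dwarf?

Cross: Dd × dd
Punnett square offspring (before lethality): 2 Dd, 2 dd
No DD offspring are produced in this cross.
achondroplastic dwarf: 2 out of 4 → fraction 1/2
Expected count = 1/2 × 152 = 76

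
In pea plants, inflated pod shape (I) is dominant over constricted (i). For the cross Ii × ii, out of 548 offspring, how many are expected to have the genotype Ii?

Punnett square for Ii × ii:
Offspring genotypes: 2 Ii, 2 ii
Total offspring: 4
Count with target: 2
Probability: 2/4 = 1/2
Expected count = 1/2 × 548 = 274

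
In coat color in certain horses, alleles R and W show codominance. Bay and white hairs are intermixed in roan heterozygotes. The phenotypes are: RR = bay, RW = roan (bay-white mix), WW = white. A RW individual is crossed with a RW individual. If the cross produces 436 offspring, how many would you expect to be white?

Punnett square for RW × RW:
Offspring genotypes: 1 RR, 2 RW, 1 WW
Phenotype counts: 1 bay, 2 roan (bay-white mix), 1 white
white: 1 out of 4 → fraction 1/4
Expected count = 1/4 × 436 = 109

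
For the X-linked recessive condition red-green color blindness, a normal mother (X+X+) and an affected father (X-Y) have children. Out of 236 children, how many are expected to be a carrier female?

Cross: X+X+ × X-Y
Offspring: 2 X+X-, 2 X+Y
Probability of a carrier female: 2/4 = 1/2
Expected count = 1/2 × 236 = 118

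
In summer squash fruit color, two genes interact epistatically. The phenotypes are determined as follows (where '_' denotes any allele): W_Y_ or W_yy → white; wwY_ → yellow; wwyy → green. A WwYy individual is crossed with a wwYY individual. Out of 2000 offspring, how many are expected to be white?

Cross: WwYy × wwYY — consider each gene separately:
W gene: Ww × ww → 2 Ww, 2 ww → 2 W_ : 2 ww (out of 4)
Y gene: Yy × YY → 2 YY, 2 Yy → 4 Y_ (out of 4)
Genotype classes (out of 4 × 4 = 16): W_Y_ = 2×4 = 8; wwY_ = 2×4 = 8
Apply the phenotype rules: W_Y_ (8) → white; wwY_ (8) → yellow
Phenotype counts (out of 16): 8 white, 8 yellow
white: 8 out of 16 → fraction 1/2
Expected count = 1/2 × 2000 = 1000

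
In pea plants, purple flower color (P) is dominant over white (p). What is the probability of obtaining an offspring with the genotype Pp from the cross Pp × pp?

Punnett square for Pp × pp:
Offspring genotypes: 2 Pp, 2 pp
Total offspring: 4
Count with target: 2
Probability: 2/4 = 1/2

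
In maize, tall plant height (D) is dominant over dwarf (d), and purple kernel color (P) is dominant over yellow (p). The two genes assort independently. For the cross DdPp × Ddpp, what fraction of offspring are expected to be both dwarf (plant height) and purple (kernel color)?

Dihybrid cross DdPp × Ddpp — consider each gene separately:
plant height: Dd × Dd → 1 DD, 2 Dd, 1 dd → 3 D_ : 1 dd (out of 4)
kernel color: Pp × pp → 2 Pp, 2 pp → 2 P_ : 2 pp (out of 4)
Looking for: dwarf (dd) and purple (P_)
P(dwarf) = 1/4, P(purple) = 2/4
P(both) = 1/4 × 2/4 = 2/16 = 1/8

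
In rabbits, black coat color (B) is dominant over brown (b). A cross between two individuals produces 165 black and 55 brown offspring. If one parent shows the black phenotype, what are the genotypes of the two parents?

Observed offspring: 165 black, 55 brown
The observed ratio simplifies to 3:1. Brown (bb) offspring appear, so each parent must contribute one b allele. The parent stated to show black carries B, so it is Bb. The other parent is then either Bb or bb: Bb × bb would give a 1:1 split, whereas Bb × Bb gives 3:1 — matching the data. So both parents are heterozygous (Bb × Bb).
Parent genotypes: Bb × Bb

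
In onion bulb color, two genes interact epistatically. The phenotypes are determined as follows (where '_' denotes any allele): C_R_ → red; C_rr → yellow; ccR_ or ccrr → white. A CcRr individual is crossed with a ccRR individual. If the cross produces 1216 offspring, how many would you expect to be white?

Cross: CcRr × ccRR — consider each gene separately:
C gene: Cc × cc → 2 Cc, 2 cc → 2 C_ : 2 cc (out of 4)
R gene: Rr × RR → 2 RR, 2 Rr → 4 R_ (out of 4)
Genotype classes (out of 4 × 4 = 16): C_R_ = 2×4 = 8; ccR_ = 2×4 = 8
Apply the phenotype rules: C_R_ (8) → red; ccR_ (8) → white
Phenotype counts (out of 16): 8 red, 8 white
white: 8 out of 16 → fraction 1/2
Expected count = 1/2 × 1216 = 608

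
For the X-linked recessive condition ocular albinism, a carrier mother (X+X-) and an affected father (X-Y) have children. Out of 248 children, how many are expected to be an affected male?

Cross: X+X- × X-Y
Offspring: 1 X+X-, 1 X+Y, 1 X-X-, 1 X-Y
Probability of an affected male: 1/4
Expected count = 1/4 × 248 = 62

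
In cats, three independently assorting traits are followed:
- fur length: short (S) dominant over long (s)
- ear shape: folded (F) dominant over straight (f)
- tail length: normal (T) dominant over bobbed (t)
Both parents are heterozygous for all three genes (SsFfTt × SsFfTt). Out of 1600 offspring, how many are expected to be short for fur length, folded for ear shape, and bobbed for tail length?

Trihybrid cross: SsFfTt × SsFfTt
Each trait segregates independently with a 3:1 phenotypic ratio, so each gene contributes 3/4 (dominant) or 1/4 (recessive).
Target: short (fur length), folded (ear shape), bobbed (tail length)
Probability = product of independent per-trait probabilities
= 3/4 × 3/4 × 1/4 = 9/64
Expected count = 9/64 × 1600 = 225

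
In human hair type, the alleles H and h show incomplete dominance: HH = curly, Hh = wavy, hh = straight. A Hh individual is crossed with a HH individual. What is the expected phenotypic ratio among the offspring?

Punnett square for Hh × HH:
Offspring genotypes: 2 HH, 2 Hh
Phenotype counts: 2 curly, 2 wavy
Ratio: 1 curly : 1 wavy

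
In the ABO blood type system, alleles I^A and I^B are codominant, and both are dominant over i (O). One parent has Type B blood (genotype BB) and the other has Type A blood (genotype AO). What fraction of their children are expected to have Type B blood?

Cross: BB × AO
Possible offspring genotypes: 2 AB, 2 BO
Blood type counts: 2 Type AB, 2 Type B
Probability of Type B: 2/4 = 1/2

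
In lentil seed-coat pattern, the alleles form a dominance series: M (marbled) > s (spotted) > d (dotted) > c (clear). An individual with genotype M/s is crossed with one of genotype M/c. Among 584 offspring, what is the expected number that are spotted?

Cross: M/s × M/c
Allele dominance: M > s > d > c
Offspring genotypes: 1 M/M, 1 M/c, 1 M/s, 1 s/c
Phenotype counts: 3 marbled, 1 spotted
spotted: 1 out of 4 → fraction 1/4
Expected count = 1/4 × 584 = 146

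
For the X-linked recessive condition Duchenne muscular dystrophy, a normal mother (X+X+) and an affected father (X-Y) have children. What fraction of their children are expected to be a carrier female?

Cross: X+X+ × X-Y
Offspring: 2 X+X-, 2 X+Y
Probability of a carrier female: 2/4 = 1/2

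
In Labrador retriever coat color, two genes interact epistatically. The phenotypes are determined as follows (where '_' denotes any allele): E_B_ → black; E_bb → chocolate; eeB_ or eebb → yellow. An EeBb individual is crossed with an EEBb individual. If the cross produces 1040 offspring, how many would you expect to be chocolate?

Cross: EeBb × EEBb — consider each gene separately:
E gene: Ee × EE → 2 EE, 2 Ee → 4 E_ (out of 4)
B gene: Bb × Bb → 1 BB, 2 Bb, 1 bb → 3 B_ : 1 bb (out of 4)
Genotype classes (out of 4 × 4 = 16): E_B_ = 4×3 = 12; E_bb = 4×1 = 4
Apply the phenotype rules: E_B_ (12) → black; E_bb (4) → chocolate
Phenotype counts (out of 16): 12 black, 4 chocolate
chocolate: 4 out of 16 → fraction 1/4
Expected count = 1/4 × 1040 = 260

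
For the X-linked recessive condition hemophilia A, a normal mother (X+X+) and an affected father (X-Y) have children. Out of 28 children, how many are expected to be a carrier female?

Cross: X+X+ × X-Y
Offspring: 2 X+X-, 2 X+Y
Probability of a carrier female: 2/4 = 1/2
Expected count = 1/2 × 28 = 14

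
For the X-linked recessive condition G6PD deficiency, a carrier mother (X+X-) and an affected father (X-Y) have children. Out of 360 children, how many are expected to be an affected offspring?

Cross: X+X- × X-Y
Offspring: 1 X+X-, 1 X+Y, 1 X-X-, 1 X-Y
Probability of an affected offspring: 2/4 = 1/2
Expected count = 1/2 × 360 = 180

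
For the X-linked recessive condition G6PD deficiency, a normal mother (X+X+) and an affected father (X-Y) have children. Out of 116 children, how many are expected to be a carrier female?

Cross: X+X+ × X-Y
Offspring: 2 X+X-, 2 X+Y
Probability of a carrier female: 2/4 = 1/2
Expected count = 1/2 × 116 = 58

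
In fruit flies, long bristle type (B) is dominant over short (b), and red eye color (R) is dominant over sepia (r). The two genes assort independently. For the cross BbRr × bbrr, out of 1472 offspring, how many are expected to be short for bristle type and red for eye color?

Dihybrid cross BbRr × bbrr — consider each gene separately:
bristle type: Bb × bb → 2 Bb, 2 bb → 2 B_ : 2 bb (out of 4)
eye color: Rr × rr → 2 Rr, 2 rr → 2 R_ : 2 rr (out of 4)
Looking for: short (bb) and red (R_)
P(short) = 2/4, P(red) = 2/4
P(both) = 2/4 × 2/4 = 4/16 = 1/4
Expected count = 1/4 × 1472 = 368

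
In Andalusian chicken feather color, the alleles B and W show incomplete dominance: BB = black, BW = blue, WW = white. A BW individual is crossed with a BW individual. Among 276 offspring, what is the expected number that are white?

Punnett square for BW × BW:
Offspring genotypes: 1 BB, 2 BW, 1 WW
Phenotype counts: 1 black, 2 blue, 1 white
white: 1 out of 4 → fraction 1/4
Expected count = 1/4 × 276 = 69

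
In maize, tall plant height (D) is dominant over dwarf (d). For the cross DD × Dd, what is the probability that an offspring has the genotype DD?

Punnett square for DD × Dd:
Offspring genotypes: 2 DD, 2 Dd
Total offspring: 4
Count with target: 2
Probability: 2/4 = 1/2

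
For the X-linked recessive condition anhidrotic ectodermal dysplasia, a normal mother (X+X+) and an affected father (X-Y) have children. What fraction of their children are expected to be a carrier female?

Cross: X+X+ × X-Y
Offspring: 2 X+X-, 2 X+Y
Probability of a carrier female: 2/4 = 1/2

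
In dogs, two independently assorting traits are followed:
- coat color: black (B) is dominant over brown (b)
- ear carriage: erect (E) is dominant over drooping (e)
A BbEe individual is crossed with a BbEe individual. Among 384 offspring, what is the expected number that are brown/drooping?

Dihybrid cross BbEe × BbEe — consider each gene separately:
coat color: Bb × Bb → 1 BB, 2 Bb, 1 bb → 3 B_ : 1 bb (out of 4)
ear carriage: Ee × Ee → 1 EE, 2 Ee, 1 ee → 3 E_ : 1 ee (out of 4)
Combine (counts out of 4 × 4 = 16): black/erect (B_E_) = 3×3 = 9; black/drooping (B_ee) = 3×1 = 3; brown/erect (bbE_) = 1×3 = 3; brown/drooping (bbee) = 1×1 = 1
Phenotype counts (out of 16): 9 black/erect, 3 black/drooping, 3 brown/erect, 1 brown/drooping
brown/drooping: 1 out of 16 → fraction 1/16
Expected count = 1/16 × 384 = 24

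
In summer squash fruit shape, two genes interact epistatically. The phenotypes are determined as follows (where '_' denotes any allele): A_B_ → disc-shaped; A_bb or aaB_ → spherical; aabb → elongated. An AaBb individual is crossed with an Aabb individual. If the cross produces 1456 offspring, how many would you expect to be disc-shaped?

Cross: AaBb × Aabb — consider each gene separately:
A gene: Aa × Aa → 1 AA, 2 Aa, 1 aa → 3 A_ : 1 aa (out of 4)
B gene: Bb × bb → 2 Bb, 2 bb → 2 B_ : 2 bb (out of 4)
Genotype classes (out of 4 × 4 = 16): A_B_ = 3×2 = 6; A_bb = 3×2 = 6; aaB_ = 1×2 = 2; aabb = 1×2 = 2
Apply the phenotype rules: A_B_ (6) → disc-shaped; A_bb (6) + aaB_ (2) → spherical; aabb (2) → elongated
Phenotype counts (out of 16): 6 disc-shaped, 8 spherical, 2 elongated
disc-shaped: 6 out of 16 → fraction 3/8
Expected count = 3/8 × 1456 = 546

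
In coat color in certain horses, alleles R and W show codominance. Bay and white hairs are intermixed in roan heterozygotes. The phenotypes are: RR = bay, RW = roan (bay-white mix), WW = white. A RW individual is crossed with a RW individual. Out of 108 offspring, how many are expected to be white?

Punnett square for RW × RW:
Offspring genotypes: 1 RR, 2 RW, 1 WW
Phenotype counts: 1 bay, 2 roan (bay-white mix), 1 white
white: 1 out of 4 → fraction 1/4
Expected count = 1/4 × 108 = 27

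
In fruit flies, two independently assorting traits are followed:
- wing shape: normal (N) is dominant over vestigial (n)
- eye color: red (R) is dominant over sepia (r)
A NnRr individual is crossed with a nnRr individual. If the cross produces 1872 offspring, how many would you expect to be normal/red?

Dihybrid cross NnRr × nnRr — consider each gene separately:
wing shape: Nn × nn → 2 Nn, 2 nn → 2 N_ : 2 nn (out of 4)
eye color: Rr × Rr → 1 RR, 2 Rr, 1 rr → 3 R_ : 1 rr (out of 4)
Combine (counts out of 4 × 4 = 16): normal/red (N_R_) = 2×3 = 6; normal/sepia (N_rr) = 2×1 = 2; vestigial/red (nnR_) = 2×3 = 6; vestigial/sepia (nnrr) = 2×1 = 2
Phenotype counts (out of 16): 6 normal/red, 2 normal/sepia, 6 vestigial/red, 2 vestigial/sepia
normal/red: 6 out of 16 → fraction 3/8
Expected count = 3/8 × 1872 = 702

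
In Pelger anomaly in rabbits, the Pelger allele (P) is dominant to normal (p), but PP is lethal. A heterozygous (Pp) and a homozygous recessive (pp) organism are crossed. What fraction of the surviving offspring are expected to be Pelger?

Cross: Pp × pp
Punnett square offspring (before lethality): 2 Pp, 2 pp
No PP offspring are produced in this cross.
Pelger: 2 out of 4
Probability: 2/4 = 1/2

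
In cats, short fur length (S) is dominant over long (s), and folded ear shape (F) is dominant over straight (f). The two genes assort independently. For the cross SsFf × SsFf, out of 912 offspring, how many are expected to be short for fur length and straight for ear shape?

Dihybrid cross SsFf × SsFf — consider each gene separately:
fur length: Ss × Ss → 1 SS, 2 Ss, 1 ss → 3 S_ : 1 ss (out of 4)
ear shape: Ff × Ff → 1 FF, 2 Ff, 1 ff → 3 F_ : 1 ff (out of 4)
Looking for: short (S_) and straight (ff)
P(short) = 3/4, P(straight) = 1/4
P(both) = 3/4 × 1/4 = 3/16
Expected count = 3/16 × 912 = 171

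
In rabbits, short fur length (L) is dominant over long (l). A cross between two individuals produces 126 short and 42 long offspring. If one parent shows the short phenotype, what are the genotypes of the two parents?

Observed offspring: 126 short, 42 long
The observed ratio simplifies to 3:1. Long (ll) offspring appear, so each parent must contribute one l allele. The parent stated to show short carries L, so it is Ll. The other parent is then either Ll or ll: Ll × ll would give a 1:1 split, whereas Ll × Ll gives 3:1 — matching the data. So both parents are heterozygous (Ll × Ll).
Parent genotypes: Ll × Ll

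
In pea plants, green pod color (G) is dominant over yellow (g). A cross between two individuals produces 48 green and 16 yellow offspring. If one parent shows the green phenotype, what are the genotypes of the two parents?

Observed offspring: 48 green, 16 yellow
The observed ratio simplifies to 3:1. Yellow (gg) offspring appear, so each parent must contribute one g allele. The parent stated to show green carries G, so it is Gg. The other parent is then either Gg or gg: Gg × gg would give a 1:1 split, whereas Gg × Gg gives 3:1 — matching the data. So both parents are heterozygous (Gg × Gg).
Parent genotypes: Gg × Gg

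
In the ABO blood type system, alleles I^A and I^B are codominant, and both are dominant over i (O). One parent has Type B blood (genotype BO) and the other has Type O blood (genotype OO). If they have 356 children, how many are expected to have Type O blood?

Cross: BO × OO
Possible offspring genotypes: 2 BO, 2 OO
Blood type counts: 2 Type B, 2 Type O
Probability of Type O: 2/4 = 1/2
Expected count = 1/2 × 356 = 178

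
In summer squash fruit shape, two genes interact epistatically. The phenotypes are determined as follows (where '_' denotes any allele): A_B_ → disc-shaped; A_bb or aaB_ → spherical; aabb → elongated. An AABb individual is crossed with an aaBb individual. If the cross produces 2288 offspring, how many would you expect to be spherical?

Cross: AABb × aaBb — consider each gene separately:
A gene: AA × aa → 4 Aa → 4 A_ (out of 4)
B gene: Bb × Bb → 1 BB, 2 Bb, 1 bb → 3 B_ : 1 bb (out of 4)
Genotype classes (out of 4 × 4 = 16): A_B_ = 4×3 = 12; A_bb = 4×1 = 4
Apply the phenotype rules: A_B_ (12) → disc-shaped; A_bb (4) → spherical
Phenotype counts (out of 16): 12 disc-shaped, 4 spherical
spherical: 4 out of 16 → fraction 1/4
Expected count = 1/4 × 2288 = 572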